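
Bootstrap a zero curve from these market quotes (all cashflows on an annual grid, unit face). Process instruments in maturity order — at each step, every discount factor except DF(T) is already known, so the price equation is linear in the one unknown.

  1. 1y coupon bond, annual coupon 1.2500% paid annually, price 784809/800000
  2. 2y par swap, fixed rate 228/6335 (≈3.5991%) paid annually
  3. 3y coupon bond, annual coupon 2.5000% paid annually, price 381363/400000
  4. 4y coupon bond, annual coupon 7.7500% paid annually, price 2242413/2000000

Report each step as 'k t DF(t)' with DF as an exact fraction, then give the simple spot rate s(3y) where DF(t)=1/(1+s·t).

1 1 9689/10000
2 2 2329/2500
3 3 4419/5000
4 4 8403/10000
s(3y) = (1/(4419/5000) − 1)/(3) = 581/13257 ≈ 4.3826%

step 1 [1y] bond c/1=1/80: DF=(784809/800000 − 1/80·(0))/(1+1/80) = 9689/10000 ≈ 0.968900
step 2 [2y] swap r/1=228/6335: DF=(1 − 228/6335·(0.968900))/(1+228/6335) = 2329/2500 ≈ 0.931600
step 3 [3y] bond c/1=1/40: DF=(381363/400000 − 1/40·(0.968900+0.931600))/(1+1/40) = 4419/5000 ≈ 0.883800
step 4 [4y] bond c/1=31/400: DF=(2242413/2000000 − 31/400·(0.968900+0.931600+0.883800))/(1+31/400) = 8403/10000 ≈ 0.840300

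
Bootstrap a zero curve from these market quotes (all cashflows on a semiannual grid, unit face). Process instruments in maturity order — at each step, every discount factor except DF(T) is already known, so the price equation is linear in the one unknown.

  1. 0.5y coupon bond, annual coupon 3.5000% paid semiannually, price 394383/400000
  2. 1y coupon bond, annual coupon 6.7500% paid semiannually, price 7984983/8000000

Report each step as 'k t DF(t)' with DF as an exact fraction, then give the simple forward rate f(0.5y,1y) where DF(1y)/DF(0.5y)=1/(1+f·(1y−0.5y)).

1 1/2 969/1000
2 1 9339/10000
f(0.5y,1y) = ((969/1000)/(9339/10000) − 1)/(1/2) = 234/3113 ≈ 7.5169%

step 1 [0.5y] bond c/2=7/400: DF=(394383/400000 − 7/400·(0))/(1+7/400) = 969/1000 ≈ 0.969000
step 2 [1y] bond c/2=27/800: DF=(7984983/8000000 − 27/800·(0.969000))/(1+27/800) = 9339/10000 ≈ 0.933900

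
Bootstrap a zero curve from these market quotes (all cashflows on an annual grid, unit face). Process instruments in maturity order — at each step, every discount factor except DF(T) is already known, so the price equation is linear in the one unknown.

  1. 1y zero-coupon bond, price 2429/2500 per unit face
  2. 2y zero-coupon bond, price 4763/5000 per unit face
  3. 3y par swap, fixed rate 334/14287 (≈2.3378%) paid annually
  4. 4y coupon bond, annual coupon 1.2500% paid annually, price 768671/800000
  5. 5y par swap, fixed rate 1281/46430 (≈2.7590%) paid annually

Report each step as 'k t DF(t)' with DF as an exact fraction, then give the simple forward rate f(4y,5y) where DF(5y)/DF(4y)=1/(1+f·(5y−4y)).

1 1 2429/2500
2 2 4763/5000
3 3 2333/2500
4 4 9137/10000
5 5 8719/10000
f(4y,5y) = ((9137/10000)/(8719/10000) − 1)/(1) = 418/8719 ≈ 4.7941%

step 1 [1y] zero: DF = P = 2429/2500 ≈ 0.971600
step 2 [2y] zero: DF = P = 4763/5000 ≈ 0.952600
step 3 [3y] swap r/1=334/14287: DF=(1 − 334/14287·(0.971600+0.952600))/(1+334/14287) = 2333/2500 ≈ 0.933200
step 4 [4y] bond c/1=1/80: DF=(768671/800000 − 1/80·(0.971600+0.952600+0.933200))/(1+1/80) = 9137/10000 ≈ 0.913700
step 5 [5y] swap r/1=1281/46430: DF=(1 − 1281/46430·(0.971600+0.952600+0.933200+0.913700))/(1+1281/46430) = 8719/10000 ≈ 0.871900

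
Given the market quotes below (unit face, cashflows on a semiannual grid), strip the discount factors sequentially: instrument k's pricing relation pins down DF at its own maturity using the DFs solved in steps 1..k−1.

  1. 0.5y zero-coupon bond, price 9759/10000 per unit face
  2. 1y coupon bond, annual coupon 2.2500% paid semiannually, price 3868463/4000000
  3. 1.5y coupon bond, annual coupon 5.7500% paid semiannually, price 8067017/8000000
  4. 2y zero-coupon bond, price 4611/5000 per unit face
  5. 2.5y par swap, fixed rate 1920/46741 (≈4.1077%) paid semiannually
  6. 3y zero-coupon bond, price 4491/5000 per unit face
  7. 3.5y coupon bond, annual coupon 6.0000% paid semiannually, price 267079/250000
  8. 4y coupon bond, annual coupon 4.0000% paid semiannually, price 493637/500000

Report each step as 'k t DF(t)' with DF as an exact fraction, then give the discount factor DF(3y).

1 1/2 9759/10000
2 1 1891/2000
3 3/2 1853/2000
4 2 4611/5000
5 5/2 113/125
6 3 4491/5000
7 7/2 8749/10000
8 4 1683/2000
DF(3y) = 4491/5000 ≈ 0.898200

step 1 [0.5y] zero: DF = P = 9759/10000 ≈ 0.975900
step 2 [1y] bond c/2=9/800: DF=(3868463/4000000 − 9/800·(0.975900))/(1+9/800) = 1891/2000 ≈ 0.945500
step 3 [1.5y] bond c/2=23/800: DF=(8067017/8000000 − 23/800·(0.975900+0.945500))/(1+23/800) = 1853/2000 ≈ 0.926500
step 4 [2y] zero: DF = P = 4611/5000 ≈ 0.922200
step 5 [2.5y] swap r/2=960/46741: DF=(1 − 960/46741·(0.975900+0.945500+0.926500+0.922200))/(1+960/46741) = 113/125 ≈ 0.904000
step 6 [3y] zero: DF = P = 4491/5000 ≈ 0.898200
step 7 [3.5y] bond c/2=3/100: DF=(267079/250000 − 3/100·(0.975900+0.945500+0.926500+0.922200+0.904000+0.898200))/(1+3/100) = 8749/10000 ≈ 0.874900
step 8 [4y] bond c/2=1/50: DF=(493637/500000 − 1/50·(0.975900+0.945500+0.926500+0.922200+0.904000+0.898200+0.874900))/(1+1/50) = 1683/2000 ≈ 0.841500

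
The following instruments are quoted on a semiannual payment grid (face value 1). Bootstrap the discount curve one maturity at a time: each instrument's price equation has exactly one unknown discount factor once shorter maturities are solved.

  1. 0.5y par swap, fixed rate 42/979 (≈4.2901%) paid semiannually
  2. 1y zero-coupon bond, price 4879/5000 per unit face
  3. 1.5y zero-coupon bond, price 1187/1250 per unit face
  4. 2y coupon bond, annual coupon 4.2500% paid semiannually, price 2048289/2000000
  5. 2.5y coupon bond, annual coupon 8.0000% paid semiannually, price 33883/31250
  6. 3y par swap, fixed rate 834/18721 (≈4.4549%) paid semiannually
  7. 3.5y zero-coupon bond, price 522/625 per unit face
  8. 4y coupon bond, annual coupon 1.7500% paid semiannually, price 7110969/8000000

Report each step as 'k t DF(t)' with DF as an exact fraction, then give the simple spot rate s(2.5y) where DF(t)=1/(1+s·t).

step 1 [0.5y] swap r/2=21/979: DF=(1 − 21/979·(0))/(1+21/979) = 979/1000 ≈ 0.979000
step 2 [1y] zero: DF = P = 4879/5000 ≈ 0.975800
step 3 [1.5y] zero: DF = P = 1187/1250 ≈ 0.949600
step 4 [2y] bond c/2=17/800: DF=(2048289/2000000 − 17/800·(0.979000+0.975800+0.949600))/(1+17/800) = 589/625 ≈ 0.942400
step 5 [2.5y] bond c/2=1/25: DF=(33883/31250 − 1/25·(0.979000+0.975800+0.949600+0.942400))/(1+1/25) = 4473/5000 ≈ 0.894600
step 6 [3y] swap r/2=417/18721: DF=(1 − 417/18721·(0.979000+0.975800+0.949600+0.942400+0.894600))/(1+417/18721) = 8749/10000 ≈ 0.874900
step 7 [3.5y] zero: DF = P = 522/625 ≈ 0.835200
step 8 [4y] bond c/2=7/800: DF=(7110969/8000000 − 7/800·(0.979000+0.975800+0.949600+0.942400+0.894600+0.874900+0.835200))/(1+7/800) = 2063/2500 ≈ 0.825200

1 1/2 979/1000
2 1 4879/5000
3 3/2 1187/1250
4 2 589/625
5 5/2 4473/5000
6 3 8749/10000
7 7/2 522/625
8 4 2063/2500
s(2.5y) = (1/(4473/5000) − 1)/(5/2) = 1054/22365 ≈ 4.7127%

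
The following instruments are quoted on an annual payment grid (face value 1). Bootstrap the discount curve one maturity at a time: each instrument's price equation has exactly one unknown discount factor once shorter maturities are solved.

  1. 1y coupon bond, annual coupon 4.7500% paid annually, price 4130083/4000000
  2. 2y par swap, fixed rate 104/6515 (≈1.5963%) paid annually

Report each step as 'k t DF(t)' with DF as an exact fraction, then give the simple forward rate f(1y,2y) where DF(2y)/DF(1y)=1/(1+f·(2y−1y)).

1 1 9857/10000
2 2 1211/1250
f(1y,2y) = ((9857/10000)/(1211/1250) − 1)/(1) = 169/9688 ≈ 1.7444%

step 1 [1y] bond c/1=19/400: DF=(4130083/4000000 − 19/400·(0))/(1+19/400) = 9857/10000 ≈ 0.985700
step 2 [2y] swap r/1=104/6515: DF=(1 − 104/6515·(0.985700))/(1+104/6515) = 1211/1250 ≈ 0.968800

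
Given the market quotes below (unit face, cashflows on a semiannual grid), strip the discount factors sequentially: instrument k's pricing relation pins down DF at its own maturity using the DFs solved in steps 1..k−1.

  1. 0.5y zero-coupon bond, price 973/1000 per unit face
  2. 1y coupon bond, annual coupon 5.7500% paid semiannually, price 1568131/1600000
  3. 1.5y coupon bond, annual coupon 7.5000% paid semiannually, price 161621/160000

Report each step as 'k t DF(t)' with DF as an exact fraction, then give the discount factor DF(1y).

step 1 [0.5y] zero: DF = P = 973/1000 ≈ 0.973000
step 2 [1y] bond c/2=23/800: DF=(1568131/1600000 − 23/800·(0.973000))/(1+23/800) = 1851/2000 ≈ 0.925500
step 3 [1.5y] bond c/2=3/80: DF=(161621/160000 − 3/80·(0.973000+0.925500))/(1+3/80) = 181/200 ≈ 0.905000

1 1/2 973/1000
2 1 1851/2000
3 3/2 181/200
DF(1y) = 1851/2000 ≈ 0.925500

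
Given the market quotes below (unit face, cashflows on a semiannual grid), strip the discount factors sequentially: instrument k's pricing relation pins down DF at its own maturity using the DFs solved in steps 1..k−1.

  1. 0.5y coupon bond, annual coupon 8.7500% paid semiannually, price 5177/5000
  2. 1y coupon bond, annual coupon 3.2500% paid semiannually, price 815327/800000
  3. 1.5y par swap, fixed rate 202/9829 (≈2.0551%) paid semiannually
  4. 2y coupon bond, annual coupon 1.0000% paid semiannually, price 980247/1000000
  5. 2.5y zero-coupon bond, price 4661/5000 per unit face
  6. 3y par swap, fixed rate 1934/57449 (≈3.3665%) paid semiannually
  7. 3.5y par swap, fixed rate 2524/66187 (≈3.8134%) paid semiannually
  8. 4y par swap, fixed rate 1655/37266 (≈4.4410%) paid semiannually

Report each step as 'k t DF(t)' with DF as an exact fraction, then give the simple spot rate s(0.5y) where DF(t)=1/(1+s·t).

1 1/2 124/125
2 1 987/1000
3 3/2 9697/10000
4 2 9607/10000
5 5/2 4661/5000
6 3 9033/10000
7 7/2 4369/5000
8 4 1669/2000
s(0.5y) = (1/(124/125) − 1)/(1/2) = 1/62 ≈ 1.6129%

step 1 [0.5y] bond c/2=7/160: DF=(5177/5000 − 7/160·(0))/(1+7/160) = 124/125 ≈ 0.992000
step 2 [1y] bond c/2=13/800: DF=(815327/800000 − 13/800·(0.992000))/(1+13/800) = 987/1000 ≈ 0.987000
step 3 [1.5y] swap r/2=101/9829: DF=(1 − 101/9829·(0.992000+0.987000))/(1+101/9829) = 9697/10000 ≈ 0.969700
step 4 [2y] bond c/2=1/200: DF=(980247/1000000 − 1/200·(0.992000+0.987000+0.969700))/(1+1/200) = 9607/10000 ≈ 0.960700
step 5 [2.5y] zero: DF = P = 4661/5000 ≈ 0.932200
step 6 [3y] swap r/2=967/57449: DF=(1 − 967/57449·(0.992000+0.987000+0.969700+0.960700+0.932200))/(1+967/57449) = 9033/10000 ≈ 0.903300
step 7 [3.5y] swap r/2=1262/66187: DF=(1 − 1262/66187·(0.992000+0.987000+0.969700+0.960700+0.932200+0.903300))/(1+1262/66187) = 4369/5000 ≈ 0.873800
step 8 [4y] swap r/2=1655/74532: DF=(1 − 1655/74532·(0.992000+0.987000+0.969700+0.960700+0.932200+0.903300+0.873800))/(1+1655/74532) = 1669/2000 ≈ 0.834500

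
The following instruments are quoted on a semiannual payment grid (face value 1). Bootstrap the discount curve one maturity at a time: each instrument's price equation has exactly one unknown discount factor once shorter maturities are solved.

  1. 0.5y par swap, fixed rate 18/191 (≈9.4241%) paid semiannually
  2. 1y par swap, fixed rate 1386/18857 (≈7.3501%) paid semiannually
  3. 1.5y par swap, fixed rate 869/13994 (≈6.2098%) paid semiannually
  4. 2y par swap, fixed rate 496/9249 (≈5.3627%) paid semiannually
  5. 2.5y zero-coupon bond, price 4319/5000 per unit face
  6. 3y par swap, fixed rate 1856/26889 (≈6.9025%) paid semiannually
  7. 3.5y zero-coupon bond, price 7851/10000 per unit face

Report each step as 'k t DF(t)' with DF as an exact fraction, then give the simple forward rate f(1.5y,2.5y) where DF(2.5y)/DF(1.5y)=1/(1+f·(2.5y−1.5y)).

step 1 [0.5y] swap r/2=9/191: DF=(1 − 9/191·(0))/(1+9/191) = 191/200 ≈ 0.955000
step 2 [1y] swap r/2=693/18857: DF=(1 − 693/18857·(0.955000))/(1+693/18857) = 9307/10000 ≈ 0.930700
step 3 [1.5y] swap r/2=869/27988: DF=(1 − 869/27988·(0.955000+0.930700))/(1+869/27988) = 9131/10000 ≈ 0.913100
step 4 [2y] swap r/2=248/9249: DF=(1 − 248/9249·(0.955000+0.930700+0.913100))/(1+248/9249) = 563/625 ≈ 0.900800
step 5 [2.5y] zero: DF = P = 4319/5000 ≈ 0.863800
step 6 [3y] swap r/2=928/26889: DF=(1 − 928/26889·(0.955000+0.930700+0.913100+0.900800+0.863800))/(1+928/26889) = 509/625 ≈ 0.814400
step 7 [3.5y] zero: DF = P = 7851/10000 ≈ 0.785100

1 1/2 191/200
2 1 9307/10000
3 3/2 9131/10000
4 2 563/625
5 5/2 4319/5000
6 3 509/625
7 7/2 7851/10000
f(1.5y,2.5y) = ((9131/10000)/(4319/5000) − 1)/(1) = 493/8638 ≈ 5.7073%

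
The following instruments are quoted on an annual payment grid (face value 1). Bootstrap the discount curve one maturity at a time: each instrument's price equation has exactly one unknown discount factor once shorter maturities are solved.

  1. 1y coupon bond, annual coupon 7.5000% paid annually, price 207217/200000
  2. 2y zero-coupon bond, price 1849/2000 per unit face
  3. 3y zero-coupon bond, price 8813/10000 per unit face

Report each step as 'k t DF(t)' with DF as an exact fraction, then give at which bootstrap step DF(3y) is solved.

step 1 [1y] bond c/1=3/40: DF=(207217/200000 − 3/40·(0))/(1+3/40) = 4819/5000 ≈ 0.963800
step 2 [2y] zero: DF = P = 1849/2000 ≈ 0.924500
step 3 [3y] zero: DF = P = 8813/10000 ≈ 0.881300

1 1 4819/5000
2 2 1849/2000
3 3 8813/10000
DF(3y) is solved at step 3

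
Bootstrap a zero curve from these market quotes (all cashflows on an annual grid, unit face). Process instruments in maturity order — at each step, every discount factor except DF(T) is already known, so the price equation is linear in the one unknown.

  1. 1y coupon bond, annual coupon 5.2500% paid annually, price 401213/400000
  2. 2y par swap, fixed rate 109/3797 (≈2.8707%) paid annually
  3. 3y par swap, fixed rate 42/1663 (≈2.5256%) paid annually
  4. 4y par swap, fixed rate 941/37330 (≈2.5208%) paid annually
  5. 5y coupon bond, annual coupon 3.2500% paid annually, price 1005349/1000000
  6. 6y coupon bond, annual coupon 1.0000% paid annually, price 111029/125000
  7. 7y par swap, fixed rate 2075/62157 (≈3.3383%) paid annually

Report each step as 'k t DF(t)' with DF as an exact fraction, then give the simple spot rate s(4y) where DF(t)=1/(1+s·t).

1 1 953/1000
2 2 1891/2000
3 3 4643/5000
4 4 9059/10000
5 5 4281/5000
6 6 417/500
7 7 317/400
s(4y) = (1/(9059/10000) − 1)/(4) = 941/36236 ≈ 2.5969%

step 1 [1y] bond c/1=21/400: DF=(401213/400000 − 21/400·(0))/(1+21/400) = 953/1000 ≈ 0.953000
step 2 [2y] swap r/1=109/3797: DF=(1 − 109/3797·(0.953000))/(1+109/3797) = 1891/2000 ≈ 0.945500
step 3 [3y] swap r/1=42/1663: DF=(1 − 42/1663·(0.953000+0.945500))/(1+42/1663) = 4643/5000 ≈ 0.928600
step 4 [4y] swap r/1=941/37330: DF=(1 − 941/37330·(0.953000+0.945500+0.928600))/(1+941/37330) = 9059/10000 ≈ 0.905900
step 5 [5y] bond c/1=13/400: DF=(1005349/1000000 − 13/400·(0.953000+0.945500+0.928600+0.905900))/(1+13/400) = 4281/5000 ≈ 0.856200
step 6 [6y] bond c/1=1/100: DF=(111029/125000 − 1/100·(0.953000+0.945500+0.928600+0.905900+0.856200))/(1+1/100) = 417/500 ≈ 0.834000
step 7 [7y] swap r/1=2075/62157: DF=(1 − 2075/62157·(0.953000+0.945500+0.928600+0.905900+0.856200+0.834000))/(1+2075/62157) = 317/400 ≈ 0.792500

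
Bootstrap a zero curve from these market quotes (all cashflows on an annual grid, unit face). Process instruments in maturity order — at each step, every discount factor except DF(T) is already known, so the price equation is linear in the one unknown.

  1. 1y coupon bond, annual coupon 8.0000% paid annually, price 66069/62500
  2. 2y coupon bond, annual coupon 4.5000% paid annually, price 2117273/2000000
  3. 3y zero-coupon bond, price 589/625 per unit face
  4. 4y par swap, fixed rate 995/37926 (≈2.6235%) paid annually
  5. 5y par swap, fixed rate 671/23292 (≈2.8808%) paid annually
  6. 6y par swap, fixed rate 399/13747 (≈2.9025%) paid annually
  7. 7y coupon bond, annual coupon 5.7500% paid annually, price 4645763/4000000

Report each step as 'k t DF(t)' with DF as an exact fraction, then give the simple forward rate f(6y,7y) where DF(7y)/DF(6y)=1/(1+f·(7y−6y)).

step 1 [1y] bond c/1=2/25: DF=(66069/62500 − 2/25·(0))/(1+2/25) = 2447/2500 ≈ 0.978800
step 2 [2y] bond c/1=9/200: DF=(2117273/2000000 − 9/200·(0.978800))/(1+9/200) = 9709/10000 ≈ 0.970900
step 3 [3y] zero: DF = P = 589/625 ≈ 0.942400
step 4 [4y] swap r/1=995/37926: DF=(1 − 995/37926·(0.978800+0.970900+0.942400))/(1+995/37926) = 1801/2000 ≈ 0.900500
step 5 [5y] swap r/1=671/23292: DF=(1 − 671/23292·(0.978800+0.970900+0.942400+0.900500))/(1+671/23292) = 4329/5000 ≈ 0.865800
step 6 [6y] swap r/1=399/13747: DF=(1 − 399/13747·(0.978800+0.970900+0.942400+0.900500+0.865800))/(1+399/13747) = 2101/2500 ≈ 0.840400
step 7 [7y] bond c/1=23/400: DF=(4645763/4000000 − 23/400·(0.978800+0.970900+0.942400+0.900500+0.865800+0.840400))/(1+23/400) = 7993/10000 ≈ 0.799300

1 1 2447/2500
2 2 9709/10000
3 3 589/625
4 4 1801/2000
5 5 4329/5000
6 6 2101/2500
7 7 7993/10000
f(6y,7y) = ((2101/2500)/(7993/10000) − 1)/(1) = 411/7993 ≈ 5.1420%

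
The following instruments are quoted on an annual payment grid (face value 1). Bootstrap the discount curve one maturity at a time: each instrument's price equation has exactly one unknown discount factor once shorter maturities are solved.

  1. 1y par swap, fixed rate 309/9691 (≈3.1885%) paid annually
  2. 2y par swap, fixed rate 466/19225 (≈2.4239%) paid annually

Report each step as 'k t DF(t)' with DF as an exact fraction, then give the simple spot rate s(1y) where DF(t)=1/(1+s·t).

step 1 [1y] swap r/1=309/9691: DF=(1 − 309/9691·(0))/(1+309/9691) = 9691/10000 ≈ 0.969100
step 2 [2y] swap r/1=466/19225: DF=(1 − 466/19225·(0.969100))/(1+466/19225) = 4767/5000 ≈ 0.953400

1 1 9691/10000
2 2 4767/5000
s(1y) = (1/(9691/10000) − 1)/(1) = 309/9691 ≈ 3.1885%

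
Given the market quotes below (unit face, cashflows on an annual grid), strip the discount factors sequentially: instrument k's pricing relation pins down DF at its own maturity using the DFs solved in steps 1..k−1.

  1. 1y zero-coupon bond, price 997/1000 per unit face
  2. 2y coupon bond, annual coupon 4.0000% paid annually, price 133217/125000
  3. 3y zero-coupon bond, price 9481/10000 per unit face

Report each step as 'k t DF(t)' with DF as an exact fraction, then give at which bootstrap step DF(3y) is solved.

1 1 997/1000
2 2 1233/1250
3 3 9481/10000
DF(3y) is solved at step 3

step 1 [1y] zero: DF = P = 997/1000 ≈ 0.997000
step 2 [2y] bond c/1=1/25: DF=(133217/125000 − 1/25·(0.997000))/(1+1/25) = 1233/1250 ≈ 0.986400
step 3 [3y] zero: DF = P = 9481/10000 ≈ 0.948100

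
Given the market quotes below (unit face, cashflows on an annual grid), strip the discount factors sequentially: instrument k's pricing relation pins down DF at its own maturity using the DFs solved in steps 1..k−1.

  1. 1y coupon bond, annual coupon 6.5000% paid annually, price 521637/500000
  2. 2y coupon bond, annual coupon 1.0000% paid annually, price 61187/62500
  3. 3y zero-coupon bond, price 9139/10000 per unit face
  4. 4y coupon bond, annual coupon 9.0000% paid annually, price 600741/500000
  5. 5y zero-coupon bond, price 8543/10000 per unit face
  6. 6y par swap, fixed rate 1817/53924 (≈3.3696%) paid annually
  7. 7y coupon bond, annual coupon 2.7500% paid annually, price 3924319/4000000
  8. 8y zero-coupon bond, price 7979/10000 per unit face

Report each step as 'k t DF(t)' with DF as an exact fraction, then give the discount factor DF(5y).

step 1 [1y] bond c/1=13/200: DF=(521637/500000 − 13/200·(0))/(1+13/200) = 2449/2500 ≈ 0.979600
step 2 [2y] bond c/1=1/100: DF=(61187/62500 − 1/100·(0.979600))/(1+1/100) = 2399/2500 ≈ 0.959600
step 3 [3y] zero: DF = P = 9139/10000 ≈ 0.913900
step 4 [4y] bond c/1=9/100: DF=(600741/500000 − 9/100·(0.979600+0.959600+0.913900))/(1+9/100) = 8667/10000 ≈ 0.866700
step 5 [5y] zero: DF = P = 8543/10000 ≈ 0.854300
step 6 [6y] swap r/1=1817/53924: DF=(1 − 1817/53924·(0.979600+0.959600+0.913900+0.866700+0.854300))/(1+1817/53924) = 8183/10000 ≈ 0.818300
step 7 [7y] bond c/1=11/400: DF=(3924319/4000000 − 11/400·(0.979600+0.959600+0.913900+0.866700+0.854300+0.818300))/(1+11/400) = 1621/2000 ≈ 0.810500
step 8 [8y] zero: DF = P = 7979/10000 ≈ 0.797900

1 1 2449/2500
2 2 2399/2500
3 3 9139/10000
4 4 8667/10000
5 5 8543/10000
6 6 8183/10000
7 7 1621/2000
8 8 7979/10000
DF(5y) = 8543/10000 ≈ 0.854300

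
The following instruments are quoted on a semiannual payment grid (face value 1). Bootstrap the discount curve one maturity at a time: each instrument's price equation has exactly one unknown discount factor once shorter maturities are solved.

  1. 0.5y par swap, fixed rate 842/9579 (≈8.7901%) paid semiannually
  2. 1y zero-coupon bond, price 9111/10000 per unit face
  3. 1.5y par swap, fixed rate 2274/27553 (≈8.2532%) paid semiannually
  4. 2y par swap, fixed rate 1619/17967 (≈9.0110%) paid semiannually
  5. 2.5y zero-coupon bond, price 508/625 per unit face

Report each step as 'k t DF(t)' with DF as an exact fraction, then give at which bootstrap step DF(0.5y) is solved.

step 1 [0.5y] swap r/2=421/9579: DF=(1 − 421/9579·(0))/(1+421/9579) = 9579/10000 ≈ 0.957900
step 2 [1y] zero: DF = P = 9111/10000 ≈ 0.911100
step 3 [1.5y] swap r/2=1137/27553: DF=(1 − 1137/27553·(0.957900+0.911100))/(1+1137/27553) = 8863/10000 ≈ 0.886300
step 4 [2y] swap r/2=1619/35934: DF=(1 − 1619/35934·(0.957900+0.911100+0.886300))/(1+1619/35934) = 8381/10000 ≈ 0.838100
step 5 [2.5y] zero: DF = P = 508/625 ≈ 0.812800

1 1/2 9579/10000
2 1 9111/10000
3 3/2 8863/10000
4 2 8381/10000
5 5/2 508/625
DF(0.5y) is solved at step 1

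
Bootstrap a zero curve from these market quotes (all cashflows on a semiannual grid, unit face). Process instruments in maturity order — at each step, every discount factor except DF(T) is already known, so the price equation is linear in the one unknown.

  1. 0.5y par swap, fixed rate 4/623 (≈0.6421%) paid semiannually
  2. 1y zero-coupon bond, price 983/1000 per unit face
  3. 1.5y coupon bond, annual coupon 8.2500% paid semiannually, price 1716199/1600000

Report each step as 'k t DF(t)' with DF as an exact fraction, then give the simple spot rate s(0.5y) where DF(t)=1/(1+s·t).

1 1/2 623/625
2 1 983/1000
3 3/2 9517/10000
s(0.5y) = (1/(623/625) − 1)/(1/2) = 4/623 ≈ 0.6421%

step 1 [0.5y] swap r/2=2/623: DF=(1 − 2/623·(0))/(1+2/623) = 623/625 ≈ 0.996800
step 2 [1y] zero: DF = P = 983/1000 ≈ 0.983000
step 3 [1.5y] bond c/2=33/800: DF=(1716199/1600000 − 33/800·(0.996800+0.983000))/(1+33/800) = 9517/10000 ≈ 0.951700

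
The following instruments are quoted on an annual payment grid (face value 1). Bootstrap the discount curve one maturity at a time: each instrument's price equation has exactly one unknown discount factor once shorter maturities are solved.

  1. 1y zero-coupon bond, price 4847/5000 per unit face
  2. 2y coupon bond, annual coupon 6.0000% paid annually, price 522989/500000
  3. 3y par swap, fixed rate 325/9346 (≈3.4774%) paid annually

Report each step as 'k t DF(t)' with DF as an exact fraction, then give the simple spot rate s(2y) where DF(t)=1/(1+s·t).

step 1 [1y] zero: DF = P = 4847/5000 ≈ 0.969400
step 2 [2y] bond c/1=3/50: DF=(522989/500000 − 3/50·(0.969400))/(1+3/50) = 9319/10000 ≈ 0.931900
step 3 [3y] swap r/1=325/9346: DF=(1 − 325/9346·(0.969400+0.931900))/(1+325/9346) = 361/400 ≈ 0.902500

1 1 4847/5000
2 2 9319/10000
3 3 361/400
s(2y) = (1/(9319/10000) − 1)/(2) = 681/18638 ≈ 3.6538%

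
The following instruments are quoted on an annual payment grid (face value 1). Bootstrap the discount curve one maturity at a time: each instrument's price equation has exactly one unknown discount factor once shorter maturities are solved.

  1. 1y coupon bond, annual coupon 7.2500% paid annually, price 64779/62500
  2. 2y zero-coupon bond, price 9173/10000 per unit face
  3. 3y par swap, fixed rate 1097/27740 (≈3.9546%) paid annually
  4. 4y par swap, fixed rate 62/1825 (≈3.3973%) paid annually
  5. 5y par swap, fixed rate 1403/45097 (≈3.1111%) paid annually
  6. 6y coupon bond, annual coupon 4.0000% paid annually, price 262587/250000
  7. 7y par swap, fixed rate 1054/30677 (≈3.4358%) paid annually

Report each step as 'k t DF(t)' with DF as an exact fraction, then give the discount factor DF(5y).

step 1 [1y] bond c/1=29/400: DF=(64779/62500 − 29/400·(0))/(1+29/400) = 604/625 ≈ 0.966400
step 2 [2y] zero: DF = P = 9173/10000 ≈ 0.917300
step 3 [3y] swap r/1=1097/27740: DF=(1 − 1097/27740·(0.966400+0.917300))/(1+1097/27740) = 8903/10000 ≈ 0.890300
step 4 [4y] swap r/1=62/1825: DF=(1 − 62/1825·(0.966400+0.917300+0.890300))/(1+62/1825) = 219/250 ≈ 0.876000
step 5 [5y] swap r/1=1403/45097: DF=(1 − 1403/45097·(0.966400+0.917300+0.890300+0.876000))/(1+1403/45097) = 8597/10000 ≈ 0.859700
step 6 [6y] bond c/1=1/25: DF=(262587/250000 − 1/25·(0.966400+0.917300+0.890300+0.876000+0.859700))/(1+1/25) = 1673/2000 ≈ 0.836500
step 7 [7y] swap r/1=1054/30677: DF=(1 − 1054/30677·(0.966400+0.917300+0.890300+0.876000+0.859700+0.836500))/(1+1054/30677) = 1973/2500 ≈ 0.789200

1 1 604/625
2 2 9173/10000
3 3 8903/10000
4 4 219/250
5 5 8597/10000
6 6 1673/2000
7 7 1973/2500
DF(5y) = 8597/10000 ≈ 0.859700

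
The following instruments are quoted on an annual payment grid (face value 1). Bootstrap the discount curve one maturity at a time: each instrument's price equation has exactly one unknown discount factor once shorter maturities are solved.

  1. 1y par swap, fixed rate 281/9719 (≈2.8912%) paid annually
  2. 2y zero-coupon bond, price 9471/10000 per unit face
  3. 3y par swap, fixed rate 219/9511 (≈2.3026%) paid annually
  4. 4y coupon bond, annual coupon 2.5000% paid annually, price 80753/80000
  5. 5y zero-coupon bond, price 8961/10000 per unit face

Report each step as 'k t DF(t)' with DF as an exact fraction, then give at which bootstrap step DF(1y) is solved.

1 1 9719/10000
2 2 9471/10000
3 3 9343/10000
4 4 572/625
5 5 8961/10000
DF(1y) is solved at step 1

step 1 [1y] swap r/1=281/9719: DF=(1 − 281/9719·(0))/(1+281/9719) = 9719/10000 ≈ 0.971900
step 2 [2y] zero: DF = P = 9471/10000 ≈ 0.947100
step 3 [3y] swap r/1=219/9511: DF=(1 − 219/9511·(0.971900+0.947100))/(1+219/9511) = 9343/10000 ≈ 0.934300
step 4 [4y] bond c/1=1/40: DF=(80753/80000 − 1/40·(0.971900+0.947100+0.934300))/(1+1/40) = 572/625 ≈ 0.915200
step 5 [5y] zero: DF = P = 8961/10000 ≈ 0.896100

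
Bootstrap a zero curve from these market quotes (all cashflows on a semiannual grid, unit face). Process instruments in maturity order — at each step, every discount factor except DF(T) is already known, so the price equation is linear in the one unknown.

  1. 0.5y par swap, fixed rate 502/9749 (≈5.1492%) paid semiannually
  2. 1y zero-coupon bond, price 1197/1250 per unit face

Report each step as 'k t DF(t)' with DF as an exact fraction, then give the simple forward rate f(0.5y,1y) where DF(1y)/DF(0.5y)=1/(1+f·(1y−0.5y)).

1 1/2 9749/10000
2 1 1197/1250
f(0.5y,1y) = ((9749/10000)/(1197/1250) − 1)/(1/2) = 173/4788 ≈ 3.6132%

step 1 [0.5y] swap r/2=251/9749: DF=(1 − 251/9749·(0))/(1+251/9749) = 9749/10000 ≈ 0.974900
step 2 [1y] zero: DF = P = 1197/1250 ≈ 0.957600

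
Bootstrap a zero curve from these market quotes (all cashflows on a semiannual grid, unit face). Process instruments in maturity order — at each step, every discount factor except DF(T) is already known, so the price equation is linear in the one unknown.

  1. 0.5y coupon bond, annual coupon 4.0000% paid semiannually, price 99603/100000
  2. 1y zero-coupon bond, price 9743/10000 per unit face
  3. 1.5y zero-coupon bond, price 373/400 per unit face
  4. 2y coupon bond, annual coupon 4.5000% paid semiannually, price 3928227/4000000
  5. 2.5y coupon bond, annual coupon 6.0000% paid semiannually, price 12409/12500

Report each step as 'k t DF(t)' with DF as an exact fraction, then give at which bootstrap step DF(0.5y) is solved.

step 1 [0.5y] bond c/2=1/50: DF=(99603/100000 − 1/50·(0))/(1+1/50) = 1953/2000 ≈ 0.976500
step 2 [1y] zero: DF = P = 9743/10000 ≈ 0.974300
step 3 [1.5y] zero: DF = P = 373/400 ≈ 0.932500
step 4 [2y] bond c/2=9/400: DF=(3928227/4000000 − 9/400·(0.976500+0.974300+0.932500))/(1+9/400) = 897/1000 ≈ 0.897000
step 5 [2.5y] bond c/2=3/100: DF=(12409/12500 − 3/100·(0.976500+0.974300+0.932500+0.897000))/(1+3/100) = 8537/10000 ≈ 0.853700

1 1/2 1953/2000
2 1 9743/10000
3 3/2 373/400
4 2 897/1000
5 5/2 8537/10000
DF(0.5y) is solved at step 1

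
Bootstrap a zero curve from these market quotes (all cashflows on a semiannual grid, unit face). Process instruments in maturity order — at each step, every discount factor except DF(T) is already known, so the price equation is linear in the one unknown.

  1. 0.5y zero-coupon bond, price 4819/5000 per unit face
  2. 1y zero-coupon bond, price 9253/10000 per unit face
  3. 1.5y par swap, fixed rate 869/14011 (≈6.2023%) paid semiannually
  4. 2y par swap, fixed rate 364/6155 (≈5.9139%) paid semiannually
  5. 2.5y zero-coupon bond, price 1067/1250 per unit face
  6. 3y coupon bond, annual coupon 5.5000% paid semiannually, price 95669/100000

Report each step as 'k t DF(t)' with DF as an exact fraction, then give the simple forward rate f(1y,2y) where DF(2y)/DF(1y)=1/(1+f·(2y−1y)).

1 1/2 4819/5000
2 1 9253/10000
3 3/2 9131/10000
4 2 2227/2500
5 5/2 1067/1250
6 3 4047/5000
f(1y,2y) = ((9253/10000)/(2227/2500) − 1)/(1) = 345/8908 ≈ 3.8729%

step 1 [0.5y] zero: DF = P = 4819/5000 ≈ 0.963800
step 2 [1y] zero: DF = P = 9253/10000 ≈ 0.925300
step 3 [1.5y] swap r/2=869/28022: DF=(1 − 869/28022·(0.963800+0.925300))/(1+869/28022) = 9131/10000 ≈ 0.913100
step 4 [2y] swap r/2=182/6155: DF=(1 − 182/6155·(0.963800+0.925300+0.913100))/(1+182/6155) = 2227/2500 ≈ 0.890800
step 5 [2.5y] zero: DF = P = 1067/1250 ≈ 0.853600
step 6 [3y] bond c/2=11/400: DF=(95669/100000 − 11/400·(0.963800+0.925300+0.913100+0.890800+0.853600))/(1+11/400) = 4047/5000 ≈ 0.809400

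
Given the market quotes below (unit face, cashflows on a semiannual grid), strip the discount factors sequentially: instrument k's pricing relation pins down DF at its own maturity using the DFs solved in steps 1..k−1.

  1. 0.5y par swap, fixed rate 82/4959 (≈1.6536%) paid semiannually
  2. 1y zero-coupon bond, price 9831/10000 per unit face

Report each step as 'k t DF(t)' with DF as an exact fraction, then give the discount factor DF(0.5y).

step 1 [0.5y] swap r/2=41/4959: DF=(1 − 41/4959·(0))/(1+41/4959) = 4959/5000 ≈ 0.991800
step 2 [1y] zero: DF = P = 9831/10000 ≈ 0.983100

1 1/2 4959/5000
2 1 9831/10000
DF(0.5y) = 4959/5000 ≈ 0.991800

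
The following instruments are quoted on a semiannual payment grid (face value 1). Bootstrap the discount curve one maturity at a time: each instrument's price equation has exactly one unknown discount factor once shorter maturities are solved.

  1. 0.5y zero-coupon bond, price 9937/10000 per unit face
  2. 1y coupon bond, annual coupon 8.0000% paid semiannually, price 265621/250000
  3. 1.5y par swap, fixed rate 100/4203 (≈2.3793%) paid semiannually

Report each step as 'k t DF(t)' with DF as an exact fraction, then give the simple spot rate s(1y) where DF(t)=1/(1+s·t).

1 1/2 9937/10000
2 1 4917/5000
3 3/2 193/200
s(1y) = (1/(4917/5000) − 1)/(1) = 83/4917 ≈ 1.6880%

step 1 [0.5y] zero: DF = P = 9937/10000 ≈ 0.993700
step 2 [1y] bond c/2=1/25: DF=(265621/250000 − 1/25·(0.993700))/(1+1/25) = 4917/5000 ≈ 0.983400
step 3 [1.5y] swap r/2=50/4203: DF=(1 − 50/4203·(0.993700+0.983400))/(1+50/4203) = 193/200 ≈ 0.965000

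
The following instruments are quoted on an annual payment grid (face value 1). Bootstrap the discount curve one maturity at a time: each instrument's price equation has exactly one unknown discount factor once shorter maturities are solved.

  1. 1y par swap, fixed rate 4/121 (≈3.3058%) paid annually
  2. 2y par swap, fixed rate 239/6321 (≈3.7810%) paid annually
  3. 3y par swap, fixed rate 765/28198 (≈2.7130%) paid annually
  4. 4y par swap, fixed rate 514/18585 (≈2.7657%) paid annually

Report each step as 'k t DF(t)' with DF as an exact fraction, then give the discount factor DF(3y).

step 1 [1y] swap r/1=4/121: DF=(1 − 4/121·(0))/(1+4/121) = 121/125 ≈ 0.968000
step 2 [2y] swap r/1=239/6321: DF=(1 − 239/6321·(0.968000))/(1+239/6321) = 9283/10000 ≈ 0.928300
step 3 [3y] swap r/1=765/28198: DF=(1 − 765/28198·(0.968000+0.928300))/(1+765/28198) = 1847/2000 ≈ 0.923500
step 4 [4y] swap r/1=514/18585: DF=(1 − 514/18585·(0.968000+0.928300+0.923500))/(1+514/18585) = 2243/2500 ≈ 0.897200

1 1 121/125
2 2 9283/10000
3 3 1847/2000
4 4 2243/2500
DF(3y) = 1847/2000 ≈ 0.923500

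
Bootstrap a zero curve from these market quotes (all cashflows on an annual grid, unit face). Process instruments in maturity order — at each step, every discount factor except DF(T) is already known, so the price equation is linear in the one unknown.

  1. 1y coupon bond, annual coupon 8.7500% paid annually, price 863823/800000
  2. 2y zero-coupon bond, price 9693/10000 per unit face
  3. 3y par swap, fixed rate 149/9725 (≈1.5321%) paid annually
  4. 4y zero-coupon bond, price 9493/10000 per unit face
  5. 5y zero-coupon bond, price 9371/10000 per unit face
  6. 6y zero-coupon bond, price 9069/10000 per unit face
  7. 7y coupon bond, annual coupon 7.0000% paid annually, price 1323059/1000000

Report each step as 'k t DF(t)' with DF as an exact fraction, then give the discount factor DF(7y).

1 1 9929/10000
2 2 9693/10000
3 3 9553/10000
4 4 9493/10000
5 5 9371/10000
6 6 9069/10000
7 7 8629/10000
DF(7y) = 8629/10000 ≈ 0.862900

step 1 [1y] bond c/1=7/80: DF=(863823/800000 − 7/80·(0))/(1+7/80) = 9929/10000 ≈ 0.992900
step 2 [2y] zero: DF = P = 9693/10000 ≈ 0.969300
step 3 [3y] swap r/1=149/9725: DF=(1 − 149/9725·(0.992900+0.969300))/(1+149/9725) = 9553/10000 ≈ 0.955300
step 4 [4y] zero: DF = P = 9493/10000 ≈ 0.949300
step 5 [5y] zero: DF = P = 9371/10000 ≈ 0.937100
step 6 [6y] zero: DF = P = 9069/10000 ≈ 0.906900
step 7 [7y] bond c/1=7/100: DF=(1323059/1000000 − 7/100·(0.992900+0.969300+0.955300+0.949300+0.937100+0.906900))/(1+7/100) = 8629/10000 ≈ 0.862900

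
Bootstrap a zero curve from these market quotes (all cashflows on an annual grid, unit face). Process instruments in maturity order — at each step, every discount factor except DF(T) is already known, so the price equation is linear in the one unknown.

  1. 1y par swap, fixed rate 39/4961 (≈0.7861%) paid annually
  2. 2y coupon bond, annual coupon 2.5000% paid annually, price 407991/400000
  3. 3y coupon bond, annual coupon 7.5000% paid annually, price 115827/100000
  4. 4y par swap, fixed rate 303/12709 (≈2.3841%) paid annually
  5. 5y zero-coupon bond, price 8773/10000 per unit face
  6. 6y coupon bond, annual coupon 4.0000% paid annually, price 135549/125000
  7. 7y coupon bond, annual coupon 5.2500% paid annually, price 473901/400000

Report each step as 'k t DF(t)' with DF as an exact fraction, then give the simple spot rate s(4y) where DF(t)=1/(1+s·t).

step 1 [1y] swap r/1=39/4961: DF=(1 − 39/4961·(0))/(1+39/4961) = 4961/5000 ≈ 0.992200
step 2 [2y] bond c/1=1/40: DF=(407991/400000 − 1/40·(0.992200))/(1+1/40) = 9709/10000 ≈ 0.970900
step 3 [3y] bond c/1=3/40: DF=(115827/100000 − 3/40·(0.992200+0.970900))/(1+3/40) = 1881/2000 ≈ 0.940500
step 4 [4y] swap r/1=303/12709: DF=(1 − 303/12709·(0.992200+0.970900+0.940500))/(1+303/12709) = 9091/10000 ≈ 0.909100
step 5 [5y] zero: DF = P = 8773/10000 ≈ 0.877300
step 6 [6y] bond c/1=1/25: DF=(135549/125000 − 1/25·(0.992200+0.970900+0.940500+0.909100+0.877300))/(1+1/25) = 8623/10000 ≈ 0.862300
step 7 [7y] bond c/1=21/400: DF=(473901/400000 − 21/400·(0.992200+0.970900+0.940500+0.909100+0.877300+0.862300))/(1+21/400) = 8487/10000 ≈ 0.848700

1 1 4961/5000
2 2 9709/10000
3 3 1881/2000
4 4 9091/10000
5 5 8773/10000
6 6 8623/10000
7 7 8487/10000
s(4y) = (1/(9091/10000) − 1)/(4) = 909/36364 ≈ 2.4997%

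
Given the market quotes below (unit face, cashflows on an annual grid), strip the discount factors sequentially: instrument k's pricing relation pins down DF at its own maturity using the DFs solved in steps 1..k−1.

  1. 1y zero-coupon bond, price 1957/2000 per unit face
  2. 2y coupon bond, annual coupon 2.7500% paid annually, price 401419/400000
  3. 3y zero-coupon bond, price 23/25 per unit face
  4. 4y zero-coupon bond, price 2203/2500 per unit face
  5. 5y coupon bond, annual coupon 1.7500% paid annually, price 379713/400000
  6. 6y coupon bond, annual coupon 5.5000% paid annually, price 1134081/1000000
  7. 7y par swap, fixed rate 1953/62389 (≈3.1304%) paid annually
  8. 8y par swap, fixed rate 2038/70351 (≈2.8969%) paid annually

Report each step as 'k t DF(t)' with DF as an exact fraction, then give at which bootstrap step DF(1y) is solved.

1 1 1957/2000
2 2 1901/2000
3 3 23/25
4 4 2203/2500
5 5 543/625
6 6 522/625
7 7 8047/10000
8 8 3981/5000
DF(1y) is solved at step 1

step 1 [1y] zero: DF = P = 1957/2000 ≈ 0.978500
step 2 [2y] bond c/1=11/400: DF=(401419/400000 − 11/400·(0.978500))/(1+11/400) = 1901/2000 ≈ 0.950500
step 3 [3y] zero: DF = P = 23/25 ≈ 0.920000
step 4 [4y] zero: DF = P = 2203/2500 ≈ 0.881200
step 5 [5y] bond c/1=7/400: DF=(379713/400000 − 7/400·(0.978500+0.950500+0.920000+0.881200))/(1+7/400) = 543/625 ≈ 0.868800
step 6 [6y] bond c/1=11/200: DF=(1134081/1000000 − 11/200·(0.978500+0.950500+0.920000+0.881200+0.868800))/(1+11/200) = 522/625 ≈ 0.835200
step 7 [7y] swap r/1=1953/62389: DF=(1 − 1953/62389·(0.978500+0.950500+0.920000+0.881200+0.868800+0.835200))/(1+1953/62389) = 8047/10000 ≈ 0.804700
step 8 [8y] swap r/1=2038/70351: DF=(1 − 2038/70351·(0.978500+0.950500+0.920000+0.881200+0.868800+0.835200+0.804700))/(1+2038/70351) = 3981/5000 ≈ 0.796200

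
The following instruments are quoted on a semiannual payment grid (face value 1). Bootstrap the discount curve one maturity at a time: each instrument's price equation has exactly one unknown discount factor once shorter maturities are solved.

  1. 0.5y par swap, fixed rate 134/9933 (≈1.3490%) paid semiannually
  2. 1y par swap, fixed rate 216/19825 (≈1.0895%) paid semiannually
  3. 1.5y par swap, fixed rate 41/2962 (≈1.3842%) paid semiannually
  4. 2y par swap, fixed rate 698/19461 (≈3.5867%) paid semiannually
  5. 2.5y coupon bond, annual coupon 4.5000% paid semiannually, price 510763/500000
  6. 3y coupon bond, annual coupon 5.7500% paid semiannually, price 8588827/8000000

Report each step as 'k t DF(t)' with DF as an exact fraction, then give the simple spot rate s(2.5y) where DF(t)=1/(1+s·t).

1 1/2 9933/10000
2 1 2473/2500
3 3/2 1959/2000
4 2 4651/5000
5 5/2 4567/5000
6 3 9093/10000
s(2.5y) = (1/(4567/5000) − 1)/(5/2) = 866/22835 ≈ 3.7924%

step 1 [0.5y] swap r/2=67/9933: DF=(1 − 67/9933·(0))/(1+67/9933) = 9933/10000 ≈ 0.993300
step 2 [1y] swap r/2=108/19825: DF=(1 − 108/19825·(0.993300))/(1+108/19825) = 2473/2500 ≈ 0.989200
step 3 [1.5y] swap r/2=41/5924: DF=(1 − 41/5924·(0.993300+0.989200))/(1+41/5924) = 1959/2000 ≈ 0.979500
step 4 [2y] swap r/2=349/19461: DF=(1 − 349/19461·(0.993300+0.989200+0.979500))/(1+349/19461) = 4651/5000 ≈ 0.930200
step 5 [2.5y] bond c/2=9/400: DF=(510763/500000 − 9/400·(0.993300+0.989200+0.979500+0.930200))/(1+9/400) = 4567/5000 ≈ 0.913400
step 6 [3y] bond c/2=23/800: DF=(8588827/8000000 − 23/800·(0.993300+0.989200+0.979500+0.930200+0.913400))/(1+23/800) = 9093/10000 ≈ 0.909300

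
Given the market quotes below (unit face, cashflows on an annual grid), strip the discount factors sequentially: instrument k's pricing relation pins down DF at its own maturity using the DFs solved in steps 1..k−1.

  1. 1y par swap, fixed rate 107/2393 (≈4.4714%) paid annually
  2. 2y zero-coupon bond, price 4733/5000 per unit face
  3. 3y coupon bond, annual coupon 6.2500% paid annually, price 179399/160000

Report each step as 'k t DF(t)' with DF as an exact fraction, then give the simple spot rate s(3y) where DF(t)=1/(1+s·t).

step 1 [1y] swap r/1=107/2393: DF=(1 − 107/2393·(0))/(1+107/2393) = 2393/2500 ≈ 0.957200
step 2 [2y] zero: DF = P = 4733/5000 ≈ 0.946600
step 3 [3y] bond c/1=1/16: DF=(179399/160000 − 1/16·(0.957200+0.946600))/(1+1/16) = 9433/10000 ≈ 0.943300

1 1 2393/2500
2 2 4733/5000
3 3 9433/10000
s(3y) = (1/(9433/10000) − 1)/(3) = 189/9433 ≈ 2.0036%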